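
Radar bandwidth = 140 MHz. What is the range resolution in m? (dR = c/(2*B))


dR = 3e8 / (2 * 140000000.0) = 1.07 m

1.07 m


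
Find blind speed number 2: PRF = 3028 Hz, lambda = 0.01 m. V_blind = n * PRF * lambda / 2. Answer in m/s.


V_blind = 2 * 3028 * 0.01 / 2 = 30.3 m/s

30.3 m/s


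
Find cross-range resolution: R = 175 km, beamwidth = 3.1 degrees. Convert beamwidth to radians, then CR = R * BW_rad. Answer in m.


BW_rad = 0.054105207
CR = 175000 * 0.054105207 = 9468.4 m

9468.4 m


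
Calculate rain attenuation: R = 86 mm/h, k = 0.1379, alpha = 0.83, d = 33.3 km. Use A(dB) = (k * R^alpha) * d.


gamma = 0.1379 * 86^0.83 = 5.561577 dB/km
A = 5.561577 * 33.3 = 185.2 dB

185.2 dB


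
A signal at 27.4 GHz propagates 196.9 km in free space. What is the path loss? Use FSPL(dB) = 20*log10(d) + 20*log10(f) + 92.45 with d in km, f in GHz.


20*log10(196.9) = 45.88
20*log10(27.4) = 28.76
FSPL = 167.1 dB

167.1 dB


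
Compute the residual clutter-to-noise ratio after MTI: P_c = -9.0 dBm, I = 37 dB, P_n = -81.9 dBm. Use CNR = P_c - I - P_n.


CNR = -9.0 - 37 - (-81.9) = 35.9 dB

35.9 dB


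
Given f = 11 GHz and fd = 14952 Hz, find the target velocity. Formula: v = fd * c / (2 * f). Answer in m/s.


v = 14952 * 3e8 / (2 * 11000000000.0) = 203.9 m/s

203.9 m/s


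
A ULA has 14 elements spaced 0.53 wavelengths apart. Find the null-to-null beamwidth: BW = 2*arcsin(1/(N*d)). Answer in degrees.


1/(N*d) = 1/(14*0.53) = 0.134771
BW = 2*arcsin(0.134771) = 15.5 degrees

15.5 degrees


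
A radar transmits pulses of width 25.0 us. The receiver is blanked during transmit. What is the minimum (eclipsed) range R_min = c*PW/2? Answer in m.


R_min = 3e8 * 25.0e-6 / 2 = 3750.0 m

3750.0 m


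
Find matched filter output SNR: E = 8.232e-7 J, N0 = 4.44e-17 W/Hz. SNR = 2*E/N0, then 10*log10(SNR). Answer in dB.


SNR_lin = 2 * 8.232e-7 / 4.44e-17 = 3.708e10
SNR_dB = 10*log10(3.708e10) = 105.7 dB

105.7 dB


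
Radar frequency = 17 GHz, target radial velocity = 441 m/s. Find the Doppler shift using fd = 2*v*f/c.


fd = 2 * 441 * 17000000000.0 / 3e8 = 49980.0 Hz

49980.0 Hz


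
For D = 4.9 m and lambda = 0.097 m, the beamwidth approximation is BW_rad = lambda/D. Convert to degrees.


BW_rad = 0.097 / 4.9 = 0.019796
BW_deg = 1.13 degrees

1.13 degrees


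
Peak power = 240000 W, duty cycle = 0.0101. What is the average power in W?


P_avg = 240000 * 0.0101 = 2424.0 W

2424.0 W


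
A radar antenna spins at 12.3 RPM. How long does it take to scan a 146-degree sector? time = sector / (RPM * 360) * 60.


t = 146 / (12.3 * 360) * 60 = 1.98 s

1.98 s


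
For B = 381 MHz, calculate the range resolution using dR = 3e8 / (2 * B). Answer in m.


dR = 3e8 / (2 * 381000000.0) = 0.39 m

0.39 m


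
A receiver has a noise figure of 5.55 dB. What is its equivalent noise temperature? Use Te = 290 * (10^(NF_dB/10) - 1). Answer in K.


NF_lin = 10^(5.55/10) = 3.589219
Te = 290 * (3.589219 - 1) = 750.9 K

750.9 K


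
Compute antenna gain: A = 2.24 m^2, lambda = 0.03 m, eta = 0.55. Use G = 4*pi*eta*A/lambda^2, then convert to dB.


G_linear = 4*pi*0.55*2.24/0.03^2 = 17201.97
G_dB = 10*log10(17201.97) = 42.4 dB

42.4 dB


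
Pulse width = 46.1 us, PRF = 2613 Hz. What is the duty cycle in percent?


DC = 46.1e-6 * 2613 * 100 = 12.05%

12.05%


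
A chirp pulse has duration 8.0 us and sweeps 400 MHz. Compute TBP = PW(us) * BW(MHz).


TBP = 8.0 * 400 = 3200.0

3200.0


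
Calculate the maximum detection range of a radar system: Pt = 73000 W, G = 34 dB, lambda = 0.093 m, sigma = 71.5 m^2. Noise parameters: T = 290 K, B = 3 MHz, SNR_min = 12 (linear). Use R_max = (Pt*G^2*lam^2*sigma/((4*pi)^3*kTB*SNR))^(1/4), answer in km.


G_lin = 10^(34/10) = 2511.886432
R^4 = 73000 * 2511.886432^2 * 0.093^2 * 71.5 / ((4*pi)^3 * 1.38e-23 * 290 * 3000000.0 * 12)
R^4 = 9.9629e20 m^4
R_max = (9.9629e20)^(1/4) = 177662.8 m = 177.7 km

177.7 km


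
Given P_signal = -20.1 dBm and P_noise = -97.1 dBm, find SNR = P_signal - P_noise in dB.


SNR = -20.1 - (-97.1) = 77.0 dB

77.0 dB


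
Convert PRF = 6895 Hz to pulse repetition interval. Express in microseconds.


PRI = 1/6895 = 0.0001450326 s = 145.0 us

145.0 us


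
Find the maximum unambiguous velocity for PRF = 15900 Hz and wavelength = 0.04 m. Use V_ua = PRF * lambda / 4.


V_ua = 15900 * 0.04 / 4 = 159.0 m/s

159.0 m/s


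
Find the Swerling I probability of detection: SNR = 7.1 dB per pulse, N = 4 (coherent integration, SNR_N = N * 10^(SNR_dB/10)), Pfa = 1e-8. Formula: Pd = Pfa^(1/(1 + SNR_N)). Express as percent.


SNR_lin = 10^(7.1/10) = 5.12861
SNR_N = 4 * 5.12861 = 20.51444
1/(1 + SNR_N) = 1/21.51444 = 0.0464804
Pd = (1e-8)^0.0464804 = 0.42477
Pd = 42.5%

42.5%


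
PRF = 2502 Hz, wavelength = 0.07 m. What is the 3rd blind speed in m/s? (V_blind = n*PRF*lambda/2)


V_blind = 3 * 2502 * 0.07 / 2 = 262.7 m/s

262.7 m/s


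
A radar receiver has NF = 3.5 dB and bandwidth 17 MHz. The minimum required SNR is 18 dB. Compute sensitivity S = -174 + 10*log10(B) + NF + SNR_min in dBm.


10*log10(17000000.0) = 72.3
S = -174 + 72.3 + 3.5 + 18 = -80.2 dBm

-80.2 dBm


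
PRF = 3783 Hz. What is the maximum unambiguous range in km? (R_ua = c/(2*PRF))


R_ua = 3e8 / (2 * 3783) = 39651.1 m = 39.7 km

39.7 km


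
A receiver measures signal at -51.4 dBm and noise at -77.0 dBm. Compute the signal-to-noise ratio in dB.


SNR = -51.4 - (-77.0) = 25.6 dB

25.6 dB


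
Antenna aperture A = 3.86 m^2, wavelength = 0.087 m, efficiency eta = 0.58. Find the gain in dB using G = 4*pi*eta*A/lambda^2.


G_linear = 4*pi*0.58*3.86/0.087^2 = 3716.95
G_dB = 10*log10(3716.95) = 35.7 dB

35.7 dB


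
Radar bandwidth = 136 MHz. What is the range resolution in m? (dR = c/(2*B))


dR = 3e8 / (2 * 136000000.0) = 1.1 m

1.1 m


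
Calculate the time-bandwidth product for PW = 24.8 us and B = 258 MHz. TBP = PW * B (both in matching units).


TBP = 24.8 * 258 = 6398.4

6398.4


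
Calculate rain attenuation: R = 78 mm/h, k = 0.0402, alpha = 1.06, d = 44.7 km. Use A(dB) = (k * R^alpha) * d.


gamma = 0.0402 * 78^1.06 = 4.072362 dB/km
A = 4.072362 * 44.7 = 182.03 dB

182.03 dB


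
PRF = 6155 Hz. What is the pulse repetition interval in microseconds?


PRI = 1/6155 = 0.0001624695 s = 162.5 us

162.5 us


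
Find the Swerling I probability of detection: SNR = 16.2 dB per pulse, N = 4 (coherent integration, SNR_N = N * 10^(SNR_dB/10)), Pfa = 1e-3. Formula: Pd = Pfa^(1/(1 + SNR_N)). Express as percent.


SNR_lin = 10^(16.2/10) = 41.68694
SNR_N = 4 * 41.68694 = 166.74776
1/(1 + SNR_N) = 1/167.74776 = 0.0059613
Pd = (1e-3)^0.0059613 = 0.95966
Pd = 96.0%

96.0%


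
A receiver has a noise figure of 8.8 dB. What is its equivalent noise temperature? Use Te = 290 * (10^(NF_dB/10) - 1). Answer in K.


NF_lin = 10^(8.8/10) = 7.585776
Te = 290 * (7.585776 - 1) = 1909.9 K

1909.9 K


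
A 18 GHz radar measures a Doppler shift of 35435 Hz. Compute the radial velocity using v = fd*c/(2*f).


v = 35435 * 3e8 / (2 * 18000000000.0) = 295.3 m/s

295.3 m/s


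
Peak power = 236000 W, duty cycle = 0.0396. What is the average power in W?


P_avg = 236000 * 0.0396 = 9345.6 W

9345.6 W


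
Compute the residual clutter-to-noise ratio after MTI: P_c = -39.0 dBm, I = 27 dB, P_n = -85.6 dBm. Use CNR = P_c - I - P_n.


CNR = -39.0 - 27 - (-85.6) = 19.6 dB

19.6 dB


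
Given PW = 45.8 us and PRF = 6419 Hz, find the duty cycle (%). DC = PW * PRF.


DC = 45.8e-6 * 6419 * 100 = 29.4%

29.4%


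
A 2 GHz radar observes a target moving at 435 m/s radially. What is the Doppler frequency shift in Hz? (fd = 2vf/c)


fd = 2 * 435 * 2000000000.0 / 3e8 = 5800.0 Hz

5800.0 Hz


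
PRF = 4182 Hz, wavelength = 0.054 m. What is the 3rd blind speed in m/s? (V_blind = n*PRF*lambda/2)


V_blind = 3 * 4182 * 0.054 / 2 = 338.7 m/s

338.7 m/s


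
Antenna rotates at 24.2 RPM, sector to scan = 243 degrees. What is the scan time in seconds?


t = 243 / (24.2 * 360) * 60 = 1.67 s

1.67 s


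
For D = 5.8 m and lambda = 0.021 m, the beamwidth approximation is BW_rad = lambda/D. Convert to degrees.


BW_rad = 0.021 / 5.8 = 0.003621
BW_deg = 0.21 degrees

0.21 degrees


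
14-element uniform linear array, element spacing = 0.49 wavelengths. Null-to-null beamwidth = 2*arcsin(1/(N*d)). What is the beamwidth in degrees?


1/(N*d) = 1/(14*0.49) = 0.145773
BW = 2*arcsin(0.145773) = 16.8 degrees

16.8 degrees


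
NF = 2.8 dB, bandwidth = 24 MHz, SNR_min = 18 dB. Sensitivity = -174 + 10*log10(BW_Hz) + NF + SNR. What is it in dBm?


10*log10(24000000.0) = 73.8
S = -174 + 73.8 + 2.8 + 18 = -79.4 dBm

-79.4 dBm


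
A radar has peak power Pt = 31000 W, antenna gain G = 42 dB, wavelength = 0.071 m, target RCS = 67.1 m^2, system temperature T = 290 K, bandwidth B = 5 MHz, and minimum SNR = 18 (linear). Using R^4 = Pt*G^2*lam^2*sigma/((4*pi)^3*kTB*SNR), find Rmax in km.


G_lin = 10^(42/10) = 15848.931925
R^4 = 31000 * 15848.931925^2 * 0.071^2 * 67.1 / ((4*pi)^3 * 1.38e-23 * 290 * 5000000.0 * 18)
R^4 = 3.68512e21 m^4
R_max = (3.68512e21)^(1/4) = 246384.2 m = 246.4 km

246.4 km


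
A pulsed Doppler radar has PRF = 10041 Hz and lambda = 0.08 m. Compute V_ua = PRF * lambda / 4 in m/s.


V_ua = 10041 * 0.08 / 4 = 200.8 m/s

200.8 m/s


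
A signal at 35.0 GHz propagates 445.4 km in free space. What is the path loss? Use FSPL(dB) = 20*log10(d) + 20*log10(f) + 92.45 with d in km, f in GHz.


20*log10(445.4) = 52.98
20*log10(35.0) = 30.88
FSPL = 176.3 dB

176.3 dB


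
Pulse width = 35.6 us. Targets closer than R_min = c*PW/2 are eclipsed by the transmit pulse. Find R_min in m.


R_min = 3e8 * 35.6e-6 / 2 = 5340.0 m

5340.0 m


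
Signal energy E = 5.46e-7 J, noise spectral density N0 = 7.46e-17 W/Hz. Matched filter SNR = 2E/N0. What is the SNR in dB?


SNR_lin = 2 * 5.46e-7 / 7.46e-17 = 1.464e10
SNR_dB = 10*log10(1.464e10) = 101.7 dB

101.7 dB


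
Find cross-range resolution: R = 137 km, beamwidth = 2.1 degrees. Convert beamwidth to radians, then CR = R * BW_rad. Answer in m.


BW_rad = 0.036651914
CR = 137000 * 0.036651914 = 5021.3 m

5021.3 m


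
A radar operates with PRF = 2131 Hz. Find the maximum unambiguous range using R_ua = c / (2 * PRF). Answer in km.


R_ua = 3e8 / (2 * 2131) = 70389.5 m = 70.4 km

70.4 km


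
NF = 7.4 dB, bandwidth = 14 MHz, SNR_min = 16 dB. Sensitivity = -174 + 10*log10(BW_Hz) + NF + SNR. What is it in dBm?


10*log10(14000000.0) = 71.46
S = -174 + 71.46 + 7.4 + 16 = -79.1 dBm

-79.1 dBm


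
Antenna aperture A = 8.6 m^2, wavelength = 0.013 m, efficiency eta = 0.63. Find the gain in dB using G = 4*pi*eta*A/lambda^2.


G_linear = 4*pi*0.63*8.6/0.013^2 = 402867.43
G_dB = 10*log10(402867.43) = 56.1 dB

56.1 dB


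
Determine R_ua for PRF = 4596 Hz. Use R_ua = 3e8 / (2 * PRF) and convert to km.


R_ua = 3e8 / (2 * 4596) = 32637.1 m = 32.6 km

32.6 km


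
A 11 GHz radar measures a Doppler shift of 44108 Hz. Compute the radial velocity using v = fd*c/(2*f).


v = 44108 * 3e8 / (2 * 11000000000.0) = 601.5 m/s

601.5 m/s


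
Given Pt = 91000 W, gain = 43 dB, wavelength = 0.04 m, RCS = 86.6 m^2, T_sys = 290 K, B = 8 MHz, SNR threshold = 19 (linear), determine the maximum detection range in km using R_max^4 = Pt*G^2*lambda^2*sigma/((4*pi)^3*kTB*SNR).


G_lin = 10^(43/10) = 19952.62315
R^4 = 91000 * 19952.62315^2 * 0.04^2 * 86.6 / ((4*pi)^3 * 1.38e-23 * 290 * 8000000.0 * 19)
R^4 = 4.15843e21 m^4
R_max = (4.15843e21)^(1/4) = 253940.7 m = 253.9 km

253.9 km


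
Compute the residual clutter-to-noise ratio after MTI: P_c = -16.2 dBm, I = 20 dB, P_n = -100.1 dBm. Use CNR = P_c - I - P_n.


CNR = -16.2 - 20 - (-100.1) = 63.9 dB

63.9 dB


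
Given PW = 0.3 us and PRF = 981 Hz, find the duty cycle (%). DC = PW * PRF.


DC = 0.3e-6 * 981 * 100 = 0.03%

0.03%


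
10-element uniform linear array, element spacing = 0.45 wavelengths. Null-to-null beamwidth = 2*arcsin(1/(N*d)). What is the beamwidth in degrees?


1/(N*d) = 1/(10*0.45) = 0.222222
BW = 2*arcsin(0.222222) = 25.7 degrees

25.7 degrees


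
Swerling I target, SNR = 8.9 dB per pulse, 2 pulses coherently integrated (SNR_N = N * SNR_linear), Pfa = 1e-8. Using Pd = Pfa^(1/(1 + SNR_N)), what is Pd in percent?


SNR_lin = 10^(8.9/10) = 7.76247
SNR_N = 2 * 7.76247 = 15.52494
1/(1 + SNR_N) = 1/16.52494 = 0.0605146
Pd = (1e-8)^0.0605146 = 0.32801
Pd = 32.8%

32.8%


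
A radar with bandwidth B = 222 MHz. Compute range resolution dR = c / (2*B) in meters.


dR = 3e8 / (2 * 222000000.0) = 0.68 m

0.68 m


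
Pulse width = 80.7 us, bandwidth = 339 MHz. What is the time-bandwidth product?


TBP = 80.7 * 339 = 27357.3

27357.3


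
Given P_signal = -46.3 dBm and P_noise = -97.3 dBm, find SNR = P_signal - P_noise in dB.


SNR = -46.3 - (-97.3) = 51.0 dB

51.0 dB


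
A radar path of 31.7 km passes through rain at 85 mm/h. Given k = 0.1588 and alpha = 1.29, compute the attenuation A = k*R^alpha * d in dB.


gamma = 0.1588 * 85^1.29 = 48.955435 dB/km
A = 48.955435 * 31.7 = 1551.89 dB

1551.89 dB


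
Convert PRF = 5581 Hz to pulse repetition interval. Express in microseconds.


PRI = 1/5581 = 0.0001791794 s = 179.2 us

179.2 us


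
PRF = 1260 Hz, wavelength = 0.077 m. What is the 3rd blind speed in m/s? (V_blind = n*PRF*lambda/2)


V_blind = 3 * 1260 * 0.077 / 2 = 145.5 m/s

145.5 m/s


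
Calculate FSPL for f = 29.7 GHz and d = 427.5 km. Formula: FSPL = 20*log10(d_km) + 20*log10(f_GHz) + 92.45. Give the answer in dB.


20*log10(427.5) = 52.62
20*log10(29.7) = 29.46
FSPL = 174.5 dB

174.5 dB


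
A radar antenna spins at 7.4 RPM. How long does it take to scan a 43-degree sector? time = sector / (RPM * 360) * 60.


t = 43 / (7.4 * 360) * 60 = 0.97 s

0.97 s


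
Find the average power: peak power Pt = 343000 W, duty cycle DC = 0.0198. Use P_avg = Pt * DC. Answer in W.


P_avg = 343000 * 0.0198 = 6791.4 W

6791.4 W


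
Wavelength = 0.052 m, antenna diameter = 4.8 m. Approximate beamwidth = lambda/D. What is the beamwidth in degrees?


BW_rad = 0.052 / 4.8 = 0.010833
BW_deg = 0.62 degrees

0.62 degrees


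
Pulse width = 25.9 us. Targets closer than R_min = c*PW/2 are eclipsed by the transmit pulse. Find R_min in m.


R_min = 3e8 * 25.9e-6 / 2 = 3885.0 m

3885.0 m


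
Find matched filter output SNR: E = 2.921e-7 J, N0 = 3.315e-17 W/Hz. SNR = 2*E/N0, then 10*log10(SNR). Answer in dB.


SNR_lin = 2 * 2.921e-7 / 3.315e-17 = 1.762e10
SNR_dB = 10*log10(1.762e10) = 102.5 dB

102.5 dB


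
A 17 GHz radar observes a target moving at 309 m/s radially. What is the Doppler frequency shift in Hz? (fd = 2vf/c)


fd = 2 * 309 * 17000000000.0 / 3e8 = 35020.0 Hz

35020.0 Hz


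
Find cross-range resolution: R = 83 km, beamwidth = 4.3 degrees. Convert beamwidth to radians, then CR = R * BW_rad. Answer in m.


BW_rad = 0.075049158
CR = 83000 * 0.075049158 = 6229.1 m

6229.1 m


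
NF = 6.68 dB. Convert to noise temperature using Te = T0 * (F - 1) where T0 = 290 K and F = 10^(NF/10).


NF_lin = 10^(6.68/10) = 4.655861
Te = 290 * (4.655861 - 1) = 1060.2 K

1060.2 K


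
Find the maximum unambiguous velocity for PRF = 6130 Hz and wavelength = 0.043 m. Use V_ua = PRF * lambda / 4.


V_ua = 6130 * 0.043 / 4 = 65.9 m/s

65.9 m/s


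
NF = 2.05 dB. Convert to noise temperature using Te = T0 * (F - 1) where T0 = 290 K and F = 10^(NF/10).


NF_lin = 10^(2.05/10) = 1.603245
Te = 290 * (1.603245 - 1) = 174.9 K

174.9 K


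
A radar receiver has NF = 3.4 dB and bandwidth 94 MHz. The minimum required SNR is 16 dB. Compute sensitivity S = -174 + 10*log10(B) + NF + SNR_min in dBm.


10*log10(94000000.0) = 79.73
S = -174 + 79.73 + 3.4 + 16 = -74.9 dBm

-74.9 dBm


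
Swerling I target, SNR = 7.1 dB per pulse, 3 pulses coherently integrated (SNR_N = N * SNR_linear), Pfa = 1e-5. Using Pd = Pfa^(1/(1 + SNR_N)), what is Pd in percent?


SNR_lin = 10^(7.1/10) = 5.12861
SNR_N = 3 * 5.12861 = 15.38583
1/(1 + SNR_N) = 1/16.38583 = 0.0610283
Pd = (1e-5)^0.0610283 = 0.49529
Pd = 49.5%

49.5%


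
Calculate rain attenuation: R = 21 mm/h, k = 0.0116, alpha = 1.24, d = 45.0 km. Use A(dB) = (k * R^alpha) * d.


gamma = 0.0116 * 21^1.24 = 0.505836 dB/km
A = 0.505836 * 45.0 = 22.76 dB

22.76 dB


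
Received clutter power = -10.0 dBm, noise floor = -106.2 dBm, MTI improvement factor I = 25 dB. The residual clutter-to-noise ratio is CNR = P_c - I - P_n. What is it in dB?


CNR = -10.0 - 25 - (-106.2) = 71.2 dB

71.2 dB


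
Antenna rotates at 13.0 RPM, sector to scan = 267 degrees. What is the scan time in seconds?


t = 267 / (13.0 * 360) * 60 = 3.42 s

3.42 s


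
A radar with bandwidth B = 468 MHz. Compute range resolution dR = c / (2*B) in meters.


dR = 3e8 / (2 * 468000000.0) = 0.32 m

0.32 m


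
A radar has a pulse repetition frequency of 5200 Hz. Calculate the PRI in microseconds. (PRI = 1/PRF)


PRI = 1/5200 = 0.0001923077 s = 192.3 us

192.3 us


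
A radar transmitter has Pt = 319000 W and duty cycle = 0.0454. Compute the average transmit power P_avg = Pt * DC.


P_avg = 319000 * 0.0454 = 14482.6 W

14482.6 W


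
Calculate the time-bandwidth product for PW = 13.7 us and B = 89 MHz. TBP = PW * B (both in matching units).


TBP = 13.7 * 89 = 1219.3

1219.3


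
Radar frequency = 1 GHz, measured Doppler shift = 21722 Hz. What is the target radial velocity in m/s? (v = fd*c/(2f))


v = 21722 * 3e8 / (2 * 1000000000.0) = 3258.3 m/s

3258.3 m/s


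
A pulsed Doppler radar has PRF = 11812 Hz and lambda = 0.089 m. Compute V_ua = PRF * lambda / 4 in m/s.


V_ua = 11812 * 0.089 / 4 = 262.8 m/s

262.8 m/s


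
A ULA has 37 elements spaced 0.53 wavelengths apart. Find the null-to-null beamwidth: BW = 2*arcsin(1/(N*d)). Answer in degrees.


1/(N*d) = 1/(37*0.53) = 0.050994
BW = 2*arcsin(0.050994) = 5.8 degrees

5.8 degrees


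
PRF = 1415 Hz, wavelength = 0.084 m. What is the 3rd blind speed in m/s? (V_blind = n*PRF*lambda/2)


V_blind = 3 * 1415 * 0.084 / 2 = 178.3 m/s

178.3 m/s


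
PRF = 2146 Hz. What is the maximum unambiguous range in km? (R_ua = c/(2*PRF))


R_ua = 3e8 / (2 * 2146) = 69897.5 m = 69.9 km

69.9 km


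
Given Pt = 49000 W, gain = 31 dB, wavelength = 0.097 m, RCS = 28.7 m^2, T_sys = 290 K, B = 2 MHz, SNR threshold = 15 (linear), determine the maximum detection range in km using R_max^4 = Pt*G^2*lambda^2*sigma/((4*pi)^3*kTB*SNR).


G_lin = 10^(31/10) = 1258.925412
R^4 = 49000 * 1258.925412^2 * 0.097^2 * 28.7 / ((4*pi)^3 * 1.38e-23 * 290 * 2000000.0 * 15)
R^4 = 8.80225e19 m^4
R_max = (8.80225e19)^(1/4) = 96860.9 m = 96.9 km

96.9 km


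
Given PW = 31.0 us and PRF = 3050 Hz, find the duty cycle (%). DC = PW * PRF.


DC = 31.0e-6 * 3050 * 100 = 9.46%

9.46%


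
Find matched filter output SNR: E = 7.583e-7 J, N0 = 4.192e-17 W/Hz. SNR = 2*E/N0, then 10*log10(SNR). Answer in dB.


SNR_lin = 2 * 7.583e-7 / 4.192e-17 = 3.618e10
SNR_dB = 10*log10(3.618e10) = 105.6 dB

105.6 dB


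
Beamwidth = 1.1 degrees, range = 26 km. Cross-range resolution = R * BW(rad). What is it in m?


BW_rad = 0.019198622
CR = 26000 * 0.019198622 = 499.2 m

499.2 m


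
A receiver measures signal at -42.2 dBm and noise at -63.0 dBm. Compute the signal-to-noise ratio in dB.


SNR = -42.2 - (-63.0) = 20.8 dB

20.8 dB


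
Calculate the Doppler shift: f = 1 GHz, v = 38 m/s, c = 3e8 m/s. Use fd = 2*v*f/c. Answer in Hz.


fd = 2 * 38 * 1000000000.0 / 3e8 = 253.3 Hz

253.3 Hz


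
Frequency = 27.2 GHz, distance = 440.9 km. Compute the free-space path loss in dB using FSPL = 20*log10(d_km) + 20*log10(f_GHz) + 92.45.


20*log10(440.9) = 52.89
20*log10(27.2) = 28.69
FSPL = 174.0 dB

174.0 dB


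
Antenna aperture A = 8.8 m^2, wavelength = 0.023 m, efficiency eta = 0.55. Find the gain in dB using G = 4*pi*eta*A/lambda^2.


G_linear = 4*pi*0.55*8.8/0.023^2 = 114973.98
G_dB = 10*log10(114973.98) = 50.6 dB

50.6 dB


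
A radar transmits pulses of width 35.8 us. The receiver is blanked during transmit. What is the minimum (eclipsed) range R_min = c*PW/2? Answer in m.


R_min = 3e8 * 35.8e-6 / 2 = 5370.0 m

5370.0 m


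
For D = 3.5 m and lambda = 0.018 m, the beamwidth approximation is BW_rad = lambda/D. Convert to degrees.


BW_rad = 0.018 / 3.5 = 0.005143
BW_deg = 0.29 degrees

0.29 degrees


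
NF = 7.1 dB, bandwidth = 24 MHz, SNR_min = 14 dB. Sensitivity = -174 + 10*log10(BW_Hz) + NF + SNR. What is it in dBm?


10*log10(24000000.0) = 73.8
S = -174 + 73.8 + 7.1 + 14 = -79.1 dBm

-79.1 dBm


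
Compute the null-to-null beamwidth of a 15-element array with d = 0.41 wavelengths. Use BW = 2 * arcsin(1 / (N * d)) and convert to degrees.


1/(N*d) = 1/(15*0.41) = 0.162602
BW = 2*arcsin(0.162602) = 18.7 degrees

18.7 degrees


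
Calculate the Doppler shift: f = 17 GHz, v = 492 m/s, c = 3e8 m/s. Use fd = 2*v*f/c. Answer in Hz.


fd = 2 * 492 * 17000000000.0 / 3e8 = 55760.0 Hz

55760.0 Hz


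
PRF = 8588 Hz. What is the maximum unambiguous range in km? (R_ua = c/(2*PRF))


R_ua = 3e8 / (2 * 8588) = 17466.2 m = 17.5 km

17.5 km


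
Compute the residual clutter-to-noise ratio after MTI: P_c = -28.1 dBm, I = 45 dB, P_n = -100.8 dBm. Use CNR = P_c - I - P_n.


CNR = -28.1 - 45 - (-100.8) = 27.7 dB

27.7 dB


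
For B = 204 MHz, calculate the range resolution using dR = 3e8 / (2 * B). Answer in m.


dR = 3e8 / (2 * 204000000.0) = 0.74 m

0.74 m


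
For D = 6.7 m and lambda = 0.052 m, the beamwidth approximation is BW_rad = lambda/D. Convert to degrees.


BW_rad = 0.052 / 6.7 = 0.007761
BW_deg = 0.44 degrees

0.44 degrees


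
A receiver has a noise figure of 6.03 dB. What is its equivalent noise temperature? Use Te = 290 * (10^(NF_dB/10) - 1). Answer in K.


NF_lin = 10^(6.03/10) = 4.008667
Te = 290 * (4.008667 - 1) = 872.5 K

872.5 K


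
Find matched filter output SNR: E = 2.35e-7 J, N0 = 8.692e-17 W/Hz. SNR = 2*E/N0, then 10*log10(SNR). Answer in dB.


SNR_lin = 2 * 2.35e-7 / 8.692e-17 = 5.407e9
SNR_dB = 10*log10(5.407e9) = 97.3 dB

97.3 dB


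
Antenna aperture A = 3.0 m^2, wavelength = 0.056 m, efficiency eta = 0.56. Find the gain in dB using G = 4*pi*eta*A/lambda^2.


G_linear = 4*pi*0.56*3.0/0.056^2 = 6731.98
G_dB = 10*log10(6731.98) = 38.3 dB

38.3 dB


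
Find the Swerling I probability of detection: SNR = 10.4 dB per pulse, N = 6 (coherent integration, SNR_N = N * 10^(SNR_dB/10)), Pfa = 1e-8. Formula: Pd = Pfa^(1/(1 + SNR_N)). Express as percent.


SNR_lin = 10^(10.4/10) = 10.96478
SNR_N = 6 * 10.96478 = 65.78868
1/(1 + SNR_N) = 1/66.78868 = 0.0149726
Pd = (1e-8)^0.0149726 = 0.75896
Pd = 75.9%

75.9%


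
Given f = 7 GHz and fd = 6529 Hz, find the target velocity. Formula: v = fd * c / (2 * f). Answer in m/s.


v = 6529 * 3e8 / (2 * 7000000000.0) = 139.9 m/s

139.9 m/s


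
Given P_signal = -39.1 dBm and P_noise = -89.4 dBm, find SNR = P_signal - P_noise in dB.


SNR = -39.1 - (-89.4) = 50.3 dB

50.3 dB


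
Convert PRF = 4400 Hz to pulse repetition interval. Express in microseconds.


PRI = 1/4400 = 0.0002272727 s = 227.3 us

227.3 us


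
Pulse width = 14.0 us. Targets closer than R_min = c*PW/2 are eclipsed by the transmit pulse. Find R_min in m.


R_min = 3e8 * 14.0e-6 / 2 = 2100.0 m

2100.0 m


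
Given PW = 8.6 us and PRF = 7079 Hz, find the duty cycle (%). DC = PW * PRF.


DC = 8.6e-6 * 7079 * 100 = 6.09%

6.09%


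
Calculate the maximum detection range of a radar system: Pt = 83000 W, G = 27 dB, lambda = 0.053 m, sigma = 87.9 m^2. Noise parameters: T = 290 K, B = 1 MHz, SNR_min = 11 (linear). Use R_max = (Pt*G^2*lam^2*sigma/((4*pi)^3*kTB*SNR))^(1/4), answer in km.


G_lin = 10^(27/10) = 501.187234
R^4 = 83000 * 501.187234^2 * 0.053^2 * 87.9 / ((4*pi)^3 * 1.38e-23 * 290 * 1000000.0 * 11)
R^4 = 5.89277e19 m^4
R_max = (5.89277e19)^(1/4) = 87615.3 m = 87.6 km

87.6 km


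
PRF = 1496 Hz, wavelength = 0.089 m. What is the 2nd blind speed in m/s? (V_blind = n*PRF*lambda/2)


V_blind = 2 * 1496 * 0.089 / 2 = 133.1 m/s

133.1 m/s


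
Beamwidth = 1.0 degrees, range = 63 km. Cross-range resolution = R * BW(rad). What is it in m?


BW_rad = 0.017453293
CR = 63000 * 0.017453293 = 1099.6 m

1099.6 m


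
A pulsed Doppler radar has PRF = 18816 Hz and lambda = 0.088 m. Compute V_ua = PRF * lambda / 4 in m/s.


V_ua = 18816 * 0.088 / 4 = 414.0 m/s

414.0 m/s


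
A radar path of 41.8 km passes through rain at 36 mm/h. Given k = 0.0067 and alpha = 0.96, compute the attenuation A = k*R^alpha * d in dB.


gamma = 0.0067 * 36^0.96 = 0.20899 dB/km
A = 0.20899 * 41.8 = 8.74 dB

8.74 dB


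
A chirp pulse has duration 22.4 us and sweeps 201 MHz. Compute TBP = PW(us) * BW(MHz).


TBP = 22.4 * 201 = 4502.4

4502.4


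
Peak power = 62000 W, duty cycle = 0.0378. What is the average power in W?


P_avg = 62000 * 0.0378 = 2343.6 W

2343.6 W


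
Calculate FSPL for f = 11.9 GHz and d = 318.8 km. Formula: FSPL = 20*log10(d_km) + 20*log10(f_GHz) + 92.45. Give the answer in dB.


20*log10(318.8) = 50.07
20*log10(11.9) = 21.51
FSPL = 164.0 dB

164.0 dB


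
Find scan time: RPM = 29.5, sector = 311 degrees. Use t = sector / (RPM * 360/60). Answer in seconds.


t = 311 / (29.5 * 360) * 60 = 1.76 s

1.76 s


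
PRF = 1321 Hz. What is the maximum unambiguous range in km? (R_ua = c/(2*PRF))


R_ua = 3e8 / (2 * 1321) = 113550.3 m = 113.6 km

113.6 km


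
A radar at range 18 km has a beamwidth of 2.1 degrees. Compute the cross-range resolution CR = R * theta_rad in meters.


BW_rad = 0.036651914
CR = 18000 * 0.036651914 = 659.7 m

659.7 m


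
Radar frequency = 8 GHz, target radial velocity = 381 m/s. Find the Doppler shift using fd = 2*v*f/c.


fd = 2 * 381 * 8000000000.0 / 3e8 = 20320.0 Hz

20320.0 Hz


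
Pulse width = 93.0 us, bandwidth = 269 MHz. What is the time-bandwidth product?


TBP = 93.0 * 269 = 25017.0

25017.0


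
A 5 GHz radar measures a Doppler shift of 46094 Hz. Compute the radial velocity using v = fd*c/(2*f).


v = 46094 * 3e8 / (2 * 5000000000.0) = 1382.8 m/s

1382.8 m/s


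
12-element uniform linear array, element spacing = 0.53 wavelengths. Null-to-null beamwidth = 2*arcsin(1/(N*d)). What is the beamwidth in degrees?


1/(N*d) = 1/(12*0.53) = 0.157233
BW = 2*arcsin(0.157233) = 18.1 degrees

18.1 degrees


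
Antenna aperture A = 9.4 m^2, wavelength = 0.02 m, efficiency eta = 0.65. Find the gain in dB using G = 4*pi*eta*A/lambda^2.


G_linear = 4*pi*0.65*9.4/0.02^2 = 191951.31
G_dB = 10*log10(191951.31) = 52.8 dB

52.8 dB


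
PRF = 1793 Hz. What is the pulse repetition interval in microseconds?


PRI = 1/1793 = 0.0005577245 s = 557.7 us

557.7 us


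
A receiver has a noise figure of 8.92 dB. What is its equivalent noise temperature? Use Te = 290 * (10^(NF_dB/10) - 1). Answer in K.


NF_lin = 10^(8.92/10) = 7.798301
Te = 290 * (7.798301 - 1) = 1971.5 K

1971.5 K


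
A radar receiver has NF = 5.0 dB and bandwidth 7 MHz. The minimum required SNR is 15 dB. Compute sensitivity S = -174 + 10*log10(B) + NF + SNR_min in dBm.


10*log10(7000000.0) = 68.45
S = -174 + 68.45 + 5.0 + 15 = -85.5 dBm

-85.5 dBm


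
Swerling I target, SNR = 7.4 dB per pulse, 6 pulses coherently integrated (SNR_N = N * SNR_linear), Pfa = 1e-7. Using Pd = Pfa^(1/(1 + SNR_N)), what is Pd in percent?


SNR_lin = 10^(7.4/10) = 5.49541
SNR_N = 6 * 5.49541 = 32.97246
1/(1 + SNR_N) = 1/33.97246 = 0.0294356
Pd = (1e-7)^0.0294356 = 0.62223
Pd = 62.2%

62.2%


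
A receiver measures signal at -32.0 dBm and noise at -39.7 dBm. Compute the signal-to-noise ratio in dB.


SNR = -32.0 - (-39.7) = 7.7 dB

7.7 dB


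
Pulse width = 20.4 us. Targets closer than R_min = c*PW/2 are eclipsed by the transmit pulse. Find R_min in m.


R_min = 3e8 * 20.4e-6 / 2 = 3060.0 m

3060.0 m


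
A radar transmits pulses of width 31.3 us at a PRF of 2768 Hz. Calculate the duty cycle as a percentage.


DC = 31.3e-6 * 2768 * 100 = 8.66%

8.66%


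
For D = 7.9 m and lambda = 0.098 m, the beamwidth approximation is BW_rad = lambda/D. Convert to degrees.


BW_rad = 0.098 / 7.9 = 0.012405
BW_deg = 0.71 degrees

0.71 degrees


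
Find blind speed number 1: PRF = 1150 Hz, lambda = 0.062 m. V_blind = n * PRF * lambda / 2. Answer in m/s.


V_blind = 1 * 1150 * 0.062 / 2 = 35.7 m/s

35.7 m/s


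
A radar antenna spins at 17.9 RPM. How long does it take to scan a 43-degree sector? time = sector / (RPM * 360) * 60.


t = 43 / (17.9 * 360) * 60 = 0.4 s

0.4 s


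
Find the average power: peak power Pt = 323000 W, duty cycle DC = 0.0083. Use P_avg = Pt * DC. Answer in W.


P_avg = 323000 * 0.0083 = 2680.9 W

2680.9 W


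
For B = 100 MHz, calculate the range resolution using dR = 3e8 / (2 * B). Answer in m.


dR = 3e8 / (2 * 100000000.0) = 1.5 m

1.5 m


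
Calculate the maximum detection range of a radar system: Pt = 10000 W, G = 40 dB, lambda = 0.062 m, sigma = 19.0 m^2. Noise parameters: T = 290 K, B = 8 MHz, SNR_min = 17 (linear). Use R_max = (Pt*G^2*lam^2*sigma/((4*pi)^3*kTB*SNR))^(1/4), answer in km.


G_lin = 10^(40/10) = 10000.0
R^4 = 10000 * 10000.0^2 * 0.062^2 * 19.0 / ((4*pi)^3 * 1.38e-23 * 290 * 8000000.0 * 17)
R^4 = 6.76225e19 m^4
R_max = (6.76225e19)^(1/4) = 90682.4 m = 90.7 km

90.7 km


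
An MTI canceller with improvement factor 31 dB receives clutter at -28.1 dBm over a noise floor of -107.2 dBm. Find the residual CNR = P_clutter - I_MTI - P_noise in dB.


CNR = -28.1 - 31 - (-107.2) = 48.1 dB

48.1 dB


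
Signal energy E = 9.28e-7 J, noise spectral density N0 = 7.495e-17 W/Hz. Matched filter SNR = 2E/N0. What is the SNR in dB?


SNR_lin = 2 * 9.28e-7 / 7.495e-17 = 2.476e10
SNR_dB = 10*log10(2.476e10) = 103.9 dB

103.9 dB


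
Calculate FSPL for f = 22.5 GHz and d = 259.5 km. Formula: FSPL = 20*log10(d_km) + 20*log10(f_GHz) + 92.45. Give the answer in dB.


20*log10(259.5) = 48.28
20*log10(22.5) = 27.04
FSPL = 167.8 dB

167.8 dB


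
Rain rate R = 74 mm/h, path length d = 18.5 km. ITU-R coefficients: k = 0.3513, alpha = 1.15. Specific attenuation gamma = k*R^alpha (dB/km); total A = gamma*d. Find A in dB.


gamma = 0.3513 * 74^1.15 = 49.578642 dB/km
A = 49.578642 * 18.5 = 917.2 dB

917.2 dB


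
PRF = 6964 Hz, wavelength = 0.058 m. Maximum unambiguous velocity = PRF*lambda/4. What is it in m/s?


V_ua = 6964 * 0.058 / 4 = 101.0 m/s

101.0 m/s


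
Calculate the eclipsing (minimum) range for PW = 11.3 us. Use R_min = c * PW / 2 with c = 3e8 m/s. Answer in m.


R_min = 3e8 * 11.3e-6 / 2 = 1695.0 m

1695.0 m


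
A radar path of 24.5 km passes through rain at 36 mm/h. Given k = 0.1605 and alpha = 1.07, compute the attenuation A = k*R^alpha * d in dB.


gamma = 0.1605 * 36^1.07 = 7.42538 dB/km
A = 7.42538 * 24.5 = 181.92 dB

181.92 dB


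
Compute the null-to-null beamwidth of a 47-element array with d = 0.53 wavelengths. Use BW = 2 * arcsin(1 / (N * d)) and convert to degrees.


1/(N*d) = 1/(47*0.53) = 0.040145
BW = 2*arcsin(0.040145) = 4.6 degrees

4.6 degrees


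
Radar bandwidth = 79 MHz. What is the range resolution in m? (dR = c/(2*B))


dR = 3e8 / (2 * 79000000.0) = 1.9 m

1.9 m


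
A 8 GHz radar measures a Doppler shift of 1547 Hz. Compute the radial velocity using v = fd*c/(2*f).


v = 1547 * 3e8 / (2 * 8000000000.0) = 29.0 m/s

29.0 m/s


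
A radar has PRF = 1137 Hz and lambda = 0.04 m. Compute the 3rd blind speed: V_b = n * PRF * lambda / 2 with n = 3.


V_blind = 3 * 1137 * 0.04 / 2 = 68.2 m/s

68.2 m/s


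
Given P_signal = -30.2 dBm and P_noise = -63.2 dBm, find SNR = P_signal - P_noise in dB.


SNR = -30.2 - (-63.2) = 33.0 dB

33.0 dB


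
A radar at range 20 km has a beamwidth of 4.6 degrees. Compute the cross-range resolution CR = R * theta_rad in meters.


BW_rad = 0.080285146
CR = 20000 * 0.080285146 = 1605.7 m

1605.7 m


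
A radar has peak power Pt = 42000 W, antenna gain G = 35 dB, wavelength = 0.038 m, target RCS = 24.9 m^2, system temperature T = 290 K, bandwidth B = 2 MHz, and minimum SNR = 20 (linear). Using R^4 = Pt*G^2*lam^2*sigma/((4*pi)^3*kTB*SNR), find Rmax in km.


G_lin = 10^(35/10) = 3162.27766
R^4 = 42000 * 3162.27766^2 * 0.038^2 * 24.9 / ((4*pi)^3 * 1.38e-23 * 290 * 2000000.0 * 20)
R^4 = 4.75389e19 m^4
R_max = (4.75389e19)^(1/4) = 83035.2 m = 83.0 km

83.0 km


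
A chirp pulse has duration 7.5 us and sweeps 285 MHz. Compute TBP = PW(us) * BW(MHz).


TBP = 7.5 * 285 = 2137.5

2137.5


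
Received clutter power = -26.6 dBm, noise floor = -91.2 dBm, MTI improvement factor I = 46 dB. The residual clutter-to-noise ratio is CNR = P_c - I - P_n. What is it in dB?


CNR = -26.6 - 46 - (-91.2) = 18.6 dB

18.6 dB


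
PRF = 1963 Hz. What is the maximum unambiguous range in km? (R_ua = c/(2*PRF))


R_ua = 3e8 / (2 * 1963) = 76413.7 m = 76.4 km

76.4 km


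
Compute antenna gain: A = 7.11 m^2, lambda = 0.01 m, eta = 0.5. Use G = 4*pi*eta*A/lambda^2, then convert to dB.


G_linear = 4*pi*0.5*7.11/0.01^2 = 446734.48
G_dB = 10*log10(446734.48) = 56.5 dB

56.5 dB


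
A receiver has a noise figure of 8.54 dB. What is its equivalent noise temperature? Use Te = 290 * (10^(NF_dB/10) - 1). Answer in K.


NF_lin = 10^(8.54/10) = 7.144963
Te = 290 * (7.144963 - 1) = 1782.0 K

1782.0 K


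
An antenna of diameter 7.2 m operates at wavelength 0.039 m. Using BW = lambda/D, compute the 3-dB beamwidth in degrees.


BW_rad = 0.039 / 7.2 = 0.005417
BW_deg = 0.31 degrees

0.31 degrees


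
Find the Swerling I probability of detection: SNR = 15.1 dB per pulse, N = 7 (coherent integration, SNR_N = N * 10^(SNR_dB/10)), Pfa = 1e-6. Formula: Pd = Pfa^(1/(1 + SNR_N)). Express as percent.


SNR_lin = 10^(15.1/10) = 32.35937
SNR_N = 7 * 32.35937 = 226.51559
1/(1 + SNR_N) = 1/227.51559 = 0.0043953
Pd = (1e-6)^0.0043953 = 0.94108
Pd = 94.1%

94.1%


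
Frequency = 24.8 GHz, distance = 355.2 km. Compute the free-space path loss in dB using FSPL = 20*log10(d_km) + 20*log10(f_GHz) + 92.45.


20*log10(355.2) = 51.01
20*log10(24.8) = 27.89
FSPL = 171.3 dB

171.3 dB


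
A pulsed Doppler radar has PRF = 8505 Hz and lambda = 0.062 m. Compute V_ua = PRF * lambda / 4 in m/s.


V_ua = 8505 * 0.062 / 4 = 131.8 m/s

131.8 m/s


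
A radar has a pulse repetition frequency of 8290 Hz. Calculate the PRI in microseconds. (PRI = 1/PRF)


PRI = 1/8290 = 0.0001206273 s = 120.6 us

120.6 us


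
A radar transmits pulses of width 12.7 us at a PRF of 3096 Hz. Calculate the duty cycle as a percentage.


DC = 12.7e-6 * 3096 * 100 = 3.93%

3.93%


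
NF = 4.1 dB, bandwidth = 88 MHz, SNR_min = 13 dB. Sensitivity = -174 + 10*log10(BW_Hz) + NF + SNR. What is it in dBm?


10*log10(88000000.0) = 79.44
S = -174 + 79.44 + 4.1 + 13 = -77.5 dBm

-77.5 dBm


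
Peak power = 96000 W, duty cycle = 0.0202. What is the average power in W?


P_avg = 96000 * 0.0202 = 1939.2 W

1939.2 W


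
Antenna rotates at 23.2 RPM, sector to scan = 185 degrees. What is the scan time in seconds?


t = 185 / (23.2 * 360) * 60 = 1.33 s

1.33 s


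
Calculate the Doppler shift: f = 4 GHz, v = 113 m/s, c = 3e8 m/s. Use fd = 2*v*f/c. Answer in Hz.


fd = 2 * 113 * 4000000000.0 / 3e8 = 3013.3 Hz

3013.3 Hz


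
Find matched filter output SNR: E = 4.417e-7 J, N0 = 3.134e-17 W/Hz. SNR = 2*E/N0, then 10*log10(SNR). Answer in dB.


SNR_lin = 2 * 4.417e-7 / 3.134e-17 = 2.819e10
SNR_dB = 10*log10(2.819e10) = 104.5 dB

104.5 dB


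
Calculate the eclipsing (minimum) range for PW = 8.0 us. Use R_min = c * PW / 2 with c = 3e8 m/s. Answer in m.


R_min = 3e8 * 8.0e-6 / 2 = 1200.0 m

1200.0 m


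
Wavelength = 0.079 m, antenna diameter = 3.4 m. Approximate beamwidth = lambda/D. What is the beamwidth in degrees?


BW_rad = 0.079 / 3.4 = 0.023235
BW_deg = 1.33 degrees

1.33 degrees


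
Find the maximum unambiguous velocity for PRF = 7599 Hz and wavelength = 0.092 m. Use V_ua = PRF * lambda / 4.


V_ua = 7599 * 0.092 / 4 = 174.8 m/s

174.8 m/s


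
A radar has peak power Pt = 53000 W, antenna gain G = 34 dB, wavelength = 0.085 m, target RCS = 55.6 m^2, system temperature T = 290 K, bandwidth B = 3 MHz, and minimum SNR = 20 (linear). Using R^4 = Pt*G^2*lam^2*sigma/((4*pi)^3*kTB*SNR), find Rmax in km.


G_lin = 10^(34/10) = 2511.886432
R^4 = 53000 * 2511.886432^2 * 0.085^2 * 55.6 / ((4*pi)^3 * 1.38e-23 * 290 * 3000000.0 * 20)
R^4 = 2.81923e20 m^4
R_max = (2.81923e20)^(1/4) = 129578.4 m = 129.6 km

129.6 km


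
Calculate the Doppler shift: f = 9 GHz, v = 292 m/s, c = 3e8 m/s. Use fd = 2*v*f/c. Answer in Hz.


fd = 2 * 292 * 9000000000.0 / 3e8 = 17520.0 Hz

17520.0 Hz


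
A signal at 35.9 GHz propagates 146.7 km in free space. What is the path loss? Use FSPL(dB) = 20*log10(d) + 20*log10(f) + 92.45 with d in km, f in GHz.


20*log10(146.7) = 43.33
20*log10(35.9) = 31.1
FSPL = 166.9 dB

166.9 dB


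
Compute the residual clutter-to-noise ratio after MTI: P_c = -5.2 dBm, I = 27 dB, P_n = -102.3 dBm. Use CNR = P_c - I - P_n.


CNR = -5.2 - 27 - (-102.3) = 70.1 dB

70.1 dB


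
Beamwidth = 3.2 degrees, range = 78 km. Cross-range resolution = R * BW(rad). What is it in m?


BW_rad = 0.055850536
CR = 78000 * 0.055850536 = 4356.3 m

4356.3 m


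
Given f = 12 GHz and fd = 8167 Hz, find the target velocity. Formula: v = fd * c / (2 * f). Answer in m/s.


v = 8167 * 3e8 / (2 * 12000000000.0) = 102.1 m/s

102.1 m/s


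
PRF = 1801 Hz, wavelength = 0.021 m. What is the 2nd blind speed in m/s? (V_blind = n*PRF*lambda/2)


V_blind = 2 * 1801 * 0.021 / 2 = 37.8 m/s

37.8 m/s


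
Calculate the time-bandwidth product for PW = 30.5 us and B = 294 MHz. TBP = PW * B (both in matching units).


TBP = 30.5 * 294 = 8967.0

8967.0


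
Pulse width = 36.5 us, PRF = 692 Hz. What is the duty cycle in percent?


DC = 36.5e-6 * 692 * 100 = 2.53%

2.53%


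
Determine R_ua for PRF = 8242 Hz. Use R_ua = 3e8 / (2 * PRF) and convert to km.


R_ua = 3e8 / (2 * 8242) = 18199.5 m = 18.2 km

18.2 km


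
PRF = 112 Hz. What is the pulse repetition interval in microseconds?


PRI = 1/112 = 0.0089285714 s = 8928.6 us

8928.6 us


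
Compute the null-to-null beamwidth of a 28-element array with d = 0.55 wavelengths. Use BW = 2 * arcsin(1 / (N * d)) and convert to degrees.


1/(N*d) = 1/(28*0.55) = 0.064935
BW = 2*arcsin(0.064935) = 7.4 degrees

7.4 degrees


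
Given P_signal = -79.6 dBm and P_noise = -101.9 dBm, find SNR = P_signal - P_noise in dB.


SNR = -79.6 - (-101.9) = 22.3 dB

22.3 dB


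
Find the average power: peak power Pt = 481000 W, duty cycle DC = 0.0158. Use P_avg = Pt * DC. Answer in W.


P_avg = 481000 * 0.0158 = 7599.8 W

7599.8 W


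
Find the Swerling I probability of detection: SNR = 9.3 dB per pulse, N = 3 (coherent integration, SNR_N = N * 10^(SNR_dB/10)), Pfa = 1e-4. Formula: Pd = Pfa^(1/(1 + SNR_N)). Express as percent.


SNR_lin = 10^(9.3/10) = 8.51138
SNR_N = 3 * 8.51138 = 25.53414
1/(1 + SNR_N) = 1/26.53414 = 0.0376873
Pd = (1e-4)^0.0376873 = 0.70673
Pd = 70.7%

70.7%


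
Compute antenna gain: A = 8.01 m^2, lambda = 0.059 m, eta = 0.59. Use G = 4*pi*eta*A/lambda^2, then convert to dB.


G_linear = 4*pi*0.59*8.01/0.059^2 = 17060.45
G_dB = 10*log10(17060.45) = 42.3 dB

42.3 dB


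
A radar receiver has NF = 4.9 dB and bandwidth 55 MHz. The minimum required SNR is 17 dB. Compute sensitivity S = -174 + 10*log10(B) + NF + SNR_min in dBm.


10*log10(55000000.0) = 77.4
S = -174 + 77.4 + 4.9 + 17 = -74.7 dBm

-74.7 dBm
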